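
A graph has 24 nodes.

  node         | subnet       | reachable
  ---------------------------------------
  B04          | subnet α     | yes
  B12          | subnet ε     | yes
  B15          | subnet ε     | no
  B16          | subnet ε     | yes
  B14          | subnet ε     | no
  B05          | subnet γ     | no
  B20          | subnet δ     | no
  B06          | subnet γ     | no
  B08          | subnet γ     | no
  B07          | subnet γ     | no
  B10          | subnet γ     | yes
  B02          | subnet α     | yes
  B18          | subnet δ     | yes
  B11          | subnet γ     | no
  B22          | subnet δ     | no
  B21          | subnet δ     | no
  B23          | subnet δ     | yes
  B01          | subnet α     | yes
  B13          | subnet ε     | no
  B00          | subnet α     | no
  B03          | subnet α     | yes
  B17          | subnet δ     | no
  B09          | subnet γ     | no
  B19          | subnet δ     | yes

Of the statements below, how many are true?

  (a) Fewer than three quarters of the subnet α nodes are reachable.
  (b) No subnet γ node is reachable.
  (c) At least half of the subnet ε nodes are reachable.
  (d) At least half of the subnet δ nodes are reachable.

0

(a) subnet α: |A| = 5, |A ∩ B| = 4; needs |A ∩ B| / |A| < 3/4 — false.
(b) subnet γ: |A| = 7, |A ∩ B| = 1; needs A ∩ B = ∅ (|A ∩ B| = 0) — false.
(c) subnet ε: |A| = 5, |A ∩ B| = 2; needs |A ∩ B| ≥ |A ∖ B| — false.
(d) subnet δ: |A| = 7, |A ∩ B| = 3; needs |A ∩ B| ≥ |A ∖ B| — false.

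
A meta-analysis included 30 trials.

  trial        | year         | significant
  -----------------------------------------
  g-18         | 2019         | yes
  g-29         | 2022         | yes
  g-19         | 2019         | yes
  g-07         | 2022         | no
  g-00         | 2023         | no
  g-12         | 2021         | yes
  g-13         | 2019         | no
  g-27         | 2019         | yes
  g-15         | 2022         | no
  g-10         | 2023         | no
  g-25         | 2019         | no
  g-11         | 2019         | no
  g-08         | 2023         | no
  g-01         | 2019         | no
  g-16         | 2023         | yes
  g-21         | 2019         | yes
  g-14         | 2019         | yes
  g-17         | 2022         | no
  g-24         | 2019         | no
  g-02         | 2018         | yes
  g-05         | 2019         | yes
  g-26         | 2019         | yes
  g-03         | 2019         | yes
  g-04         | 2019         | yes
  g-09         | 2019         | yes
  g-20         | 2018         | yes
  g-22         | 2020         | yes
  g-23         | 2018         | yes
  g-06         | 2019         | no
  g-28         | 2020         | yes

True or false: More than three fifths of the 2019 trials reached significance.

True

The determiner here denotes the relation: |A ∩ B| / |A| > 3/5.
|A| = 16, |A ∩ B| = 10, |A ∖ B| = 6.
|A ∩ B|/|A| = 10/16, so the statement is true.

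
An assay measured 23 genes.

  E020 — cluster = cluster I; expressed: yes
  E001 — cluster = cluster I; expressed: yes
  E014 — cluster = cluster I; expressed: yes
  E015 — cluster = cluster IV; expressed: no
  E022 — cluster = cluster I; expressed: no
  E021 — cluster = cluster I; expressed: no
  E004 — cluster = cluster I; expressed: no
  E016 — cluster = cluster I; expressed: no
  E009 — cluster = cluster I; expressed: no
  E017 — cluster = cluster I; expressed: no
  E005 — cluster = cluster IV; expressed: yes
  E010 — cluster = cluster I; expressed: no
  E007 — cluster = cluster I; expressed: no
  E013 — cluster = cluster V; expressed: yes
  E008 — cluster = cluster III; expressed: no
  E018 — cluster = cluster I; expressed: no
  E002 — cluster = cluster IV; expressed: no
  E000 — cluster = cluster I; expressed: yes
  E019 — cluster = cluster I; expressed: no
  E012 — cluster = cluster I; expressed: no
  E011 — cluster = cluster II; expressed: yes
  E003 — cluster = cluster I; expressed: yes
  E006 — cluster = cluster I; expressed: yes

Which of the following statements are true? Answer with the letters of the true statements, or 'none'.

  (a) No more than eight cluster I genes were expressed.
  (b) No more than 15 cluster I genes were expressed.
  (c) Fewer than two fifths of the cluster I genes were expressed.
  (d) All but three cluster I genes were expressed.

(a), (b), (c)

|A| = 17, |A ∩ B| = 6, |A ∖ B| = 11.
(a) |A ∩ B| ≤ 8: holds.
(b) |A ∩ B| ≤ 15: holds.
(c) |A ∩ B| / |A| < 2/5: holds.
(d) |A ∖ B| = 3: fails.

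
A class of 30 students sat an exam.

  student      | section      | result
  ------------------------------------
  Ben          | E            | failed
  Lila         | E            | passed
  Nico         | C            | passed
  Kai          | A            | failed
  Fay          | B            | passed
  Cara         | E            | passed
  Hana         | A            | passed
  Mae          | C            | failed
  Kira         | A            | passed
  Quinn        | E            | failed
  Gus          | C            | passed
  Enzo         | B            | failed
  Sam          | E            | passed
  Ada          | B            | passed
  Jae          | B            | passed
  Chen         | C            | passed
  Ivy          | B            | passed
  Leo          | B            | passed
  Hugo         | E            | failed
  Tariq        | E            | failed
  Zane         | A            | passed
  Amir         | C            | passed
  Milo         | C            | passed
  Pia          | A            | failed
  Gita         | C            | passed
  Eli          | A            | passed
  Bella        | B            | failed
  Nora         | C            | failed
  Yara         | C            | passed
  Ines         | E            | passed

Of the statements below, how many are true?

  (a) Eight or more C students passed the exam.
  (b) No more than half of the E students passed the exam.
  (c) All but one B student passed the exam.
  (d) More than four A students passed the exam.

1

(a) C: |A| = 9, |A ∩ B| = 7; needs |A ∩ B| ≥ 8 — false.
(b) E: |A| = 8, |A ∩ B| = 4; needs |A ∩ B| ≤ |A ∖ B| — true.
(c) B: |A| = 7, |A ∩ B| = 5; needs |A ∖ B| = 1 — false.
(d) A: |A| = 6, |A ∩ B| = 4; needs |A ∩ B| > 4 — false.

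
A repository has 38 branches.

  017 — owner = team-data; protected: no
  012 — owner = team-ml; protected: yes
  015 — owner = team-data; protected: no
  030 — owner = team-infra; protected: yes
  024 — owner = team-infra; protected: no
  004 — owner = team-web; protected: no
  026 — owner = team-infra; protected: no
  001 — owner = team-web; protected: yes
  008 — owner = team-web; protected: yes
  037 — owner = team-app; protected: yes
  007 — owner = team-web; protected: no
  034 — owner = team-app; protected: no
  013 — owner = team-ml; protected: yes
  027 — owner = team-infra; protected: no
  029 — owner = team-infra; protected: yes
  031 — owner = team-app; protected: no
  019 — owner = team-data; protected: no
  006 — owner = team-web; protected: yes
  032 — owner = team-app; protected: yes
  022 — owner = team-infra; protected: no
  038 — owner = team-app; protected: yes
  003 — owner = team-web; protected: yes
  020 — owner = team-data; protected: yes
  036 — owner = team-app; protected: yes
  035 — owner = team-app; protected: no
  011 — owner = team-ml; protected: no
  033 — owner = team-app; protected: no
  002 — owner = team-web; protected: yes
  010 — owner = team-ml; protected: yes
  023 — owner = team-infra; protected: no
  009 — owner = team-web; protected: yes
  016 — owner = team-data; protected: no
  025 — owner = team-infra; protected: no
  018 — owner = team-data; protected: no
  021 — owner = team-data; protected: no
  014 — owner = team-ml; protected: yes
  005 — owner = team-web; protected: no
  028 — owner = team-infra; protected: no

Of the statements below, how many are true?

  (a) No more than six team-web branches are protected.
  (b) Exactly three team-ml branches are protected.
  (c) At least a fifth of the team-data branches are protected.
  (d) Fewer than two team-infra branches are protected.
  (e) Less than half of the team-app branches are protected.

1

(a) team-web: |A| = 9, |A ∩ B| = 6; needs |A ∩ B| ≤ 6 — true.
(b) team-ml: |A| = 5, |A ∩ B| = 4; needs |A ∩ B| = 3 — false.
(c) team-data: |A| = 7, |A ∩ B| = 1; needs |A ∩ B| / |A| ≥ 1/5 — false.
(d) team-infra: |A| = 9, |A ∩ B| = 2; needs |A ∩ B| < 2 — false.
(e) team-app: |A| = 8, |A ∩ B| = 4; needs |A ∩ B| < |A ∖ B| — false.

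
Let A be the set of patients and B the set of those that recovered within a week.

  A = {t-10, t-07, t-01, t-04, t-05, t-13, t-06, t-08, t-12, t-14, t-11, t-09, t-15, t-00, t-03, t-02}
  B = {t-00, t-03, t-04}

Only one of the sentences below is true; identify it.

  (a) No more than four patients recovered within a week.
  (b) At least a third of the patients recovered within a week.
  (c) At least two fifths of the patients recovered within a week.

(a)

|A| = 16, |A ∩ B| = 3, |A ∖ B| = 13.
(a) requires |A ∩ B| ≤ 4: true.
(b) requires |A ∩ B| / |A| ≥ 1/3: false.
(c) requires |A ∩ B| / |A| ≥ 2/5: false.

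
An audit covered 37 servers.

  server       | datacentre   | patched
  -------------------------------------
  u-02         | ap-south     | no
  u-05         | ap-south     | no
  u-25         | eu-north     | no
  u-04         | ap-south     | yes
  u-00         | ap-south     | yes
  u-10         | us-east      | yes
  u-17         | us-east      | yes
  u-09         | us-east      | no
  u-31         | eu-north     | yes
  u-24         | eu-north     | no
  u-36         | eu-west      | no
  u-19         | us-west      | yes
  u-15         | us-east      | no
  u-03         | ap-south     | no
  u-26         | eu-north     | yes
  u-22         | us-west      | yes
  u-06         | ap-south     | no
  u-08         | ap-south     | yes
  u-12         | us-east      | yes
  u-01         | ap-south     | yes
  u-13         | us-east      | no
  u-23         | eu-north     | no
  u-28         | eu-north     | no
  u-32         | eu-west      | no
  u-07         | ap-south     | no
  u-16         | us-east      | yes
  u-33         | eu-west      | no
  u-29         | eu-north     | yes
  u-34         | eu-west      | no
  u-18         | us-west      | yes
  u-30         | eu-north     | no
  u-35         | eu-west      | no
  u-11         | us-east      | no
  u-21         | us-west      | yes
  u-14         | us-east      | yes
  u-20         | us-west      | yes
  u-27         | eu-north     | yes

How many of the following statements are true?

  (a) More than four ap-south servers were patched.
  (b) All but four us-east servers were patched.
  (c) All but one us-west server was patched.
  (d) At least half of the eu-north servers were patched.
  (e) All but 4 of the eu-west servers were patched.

1

(a) ap-south: |A| = 9, |A ∩ B| = 4; needs |A ∩ B| > 4 — false.
(b) us-east: |A| = 9, |A ∩ B| = 5; needs |A ∖ B| = 4 — true.
(c) us-west: |A| = 5, |A ∩ B| = 5; needs |A ∖ B| = 1 — false.
(d) eu-north: |A| = 9, |A ∩ B| = 4; needs |A ∩ B| ≥ |A ∖ B| — false.
(e) eu-west: |A| = 5, |A ∩ B| = 0; needs |A ∖ B| = 4 — false.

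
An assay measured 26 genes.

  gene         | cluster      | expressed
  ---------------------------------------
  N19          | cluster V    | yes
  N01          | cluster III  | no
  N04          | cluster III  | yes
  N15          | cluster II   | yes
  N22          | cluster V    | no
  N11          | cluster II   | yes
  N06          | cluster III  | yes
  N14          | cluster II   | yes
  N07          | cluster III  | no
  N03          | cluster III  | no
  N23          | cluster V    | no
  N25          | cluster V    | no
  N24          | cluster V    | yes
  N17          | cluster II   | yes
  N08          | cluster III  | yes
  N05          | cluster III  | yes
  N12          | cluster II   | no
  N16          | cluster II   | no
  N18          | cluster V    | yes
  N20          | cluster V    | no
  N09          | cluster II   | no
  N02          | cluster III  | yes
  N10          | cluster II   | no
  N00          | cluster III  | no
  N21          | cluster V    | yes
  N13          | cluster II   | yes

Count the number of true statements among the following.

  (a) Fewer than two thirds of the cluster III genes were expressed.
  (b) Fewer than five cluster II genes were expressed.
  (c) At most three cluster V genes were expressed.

(a) cluster III: |A| = 9, |A ∩ B| = 5; needs |A ∩ B| / |A| < 2/3 — true.
(b) cluster II: |A| = 9, |A ∩ B| = 5; needs |A ∩ B| < 5 — false.
(c) cluster V: |A| = 8, |A ∩ B| = 4; needs |A ∩ B| ≤ 3 — false.

1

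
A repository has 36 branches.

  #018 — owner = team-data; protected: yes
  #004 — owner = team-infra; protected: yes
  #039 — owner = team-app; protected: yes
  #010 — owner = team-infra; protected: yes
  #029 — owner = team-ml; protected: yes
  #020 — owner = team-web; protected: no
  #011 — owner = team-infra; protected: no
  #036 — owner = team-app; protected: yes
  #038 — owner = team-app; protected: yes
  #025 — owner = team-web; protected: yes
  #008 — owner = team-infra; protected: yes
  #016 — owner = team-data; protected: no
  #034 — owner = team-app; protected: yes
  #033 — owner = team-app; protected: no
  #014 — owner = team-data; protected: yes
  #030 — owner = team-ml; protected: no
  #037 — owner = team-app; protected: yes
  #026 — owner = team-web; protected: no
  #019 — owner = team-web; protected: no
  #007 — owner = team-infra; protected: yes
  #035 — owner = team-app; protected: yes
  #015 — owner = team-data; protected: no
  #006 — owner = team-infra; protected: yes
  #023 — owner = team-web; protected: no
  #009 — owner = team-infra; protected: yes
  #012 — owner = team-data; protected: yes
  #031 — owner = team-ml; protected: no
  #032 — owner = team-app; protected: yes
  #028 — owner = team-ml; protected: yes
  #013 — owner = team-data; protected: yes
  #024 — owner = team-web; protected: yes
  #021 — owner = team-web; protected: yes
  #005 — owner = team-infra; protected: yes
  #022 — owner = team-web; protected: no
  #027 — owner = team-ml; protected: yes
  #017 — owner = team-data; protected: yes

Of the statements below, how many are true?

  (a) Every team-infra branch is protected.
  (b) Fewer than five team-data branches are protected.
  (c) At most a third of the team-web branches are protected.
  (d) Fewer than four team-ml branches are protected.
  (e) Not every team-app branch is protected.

(a) team-infra: |A| = 8, |A ∩ B| = 7; needs A ⊆ B, i.e. every element of A is in B (|A ∖ B| = 0) — false.
(b) team-data: |A| = 7, |A ∩ B| = 5; needs |A ∩ B| < 5 — false.
(c) team-web: |A| = 8, |A ∩ B| = 3; needs |A ∩ B| / |A| ≤ 1/3 — false.
(d) team-ml: |A| = 5, |A ∩ B| = 3; needs |A ∩ B| < 4 — true.
(e) team-app: |A| = 8, |A ∩ B| = 7; needs A ⊄ B (|A ∖ B| ≥ 1) — true.

2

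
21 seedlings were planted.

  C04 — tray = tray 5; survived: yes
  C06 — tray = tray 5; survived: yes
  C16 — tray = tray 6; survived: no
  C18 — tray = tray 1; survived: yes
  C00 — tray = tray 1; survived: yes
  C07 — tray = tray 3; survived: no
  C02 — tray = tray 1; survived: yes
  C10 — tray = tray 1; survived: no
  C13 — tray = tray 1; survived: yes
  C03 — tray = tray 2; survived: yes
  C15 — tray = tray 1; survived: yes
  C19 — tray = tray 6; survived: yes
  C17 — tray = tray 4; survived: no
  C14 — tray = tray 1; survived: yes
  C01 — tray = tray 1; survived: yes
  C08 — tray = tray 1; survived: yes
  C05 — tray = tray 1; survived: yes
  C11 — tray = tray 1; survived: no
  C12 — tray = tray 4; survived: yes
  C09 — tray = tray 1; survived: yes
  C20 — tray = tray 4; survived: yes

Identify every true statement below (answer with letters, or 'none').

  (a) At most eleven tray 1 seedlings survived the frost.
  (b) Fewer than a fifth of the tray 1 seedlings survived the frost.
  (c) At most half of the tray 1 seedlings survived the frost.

(a)

|A| = 12, |A ∩ B| = 10, |A ∖ B| = 2.
(a) |A ∩ B| ≤ 11: holds.
(b) |A ∩ B| / |A| < 1/5: fails.
(c) |A ∩ B| ≤ |A ∖ B|: fails.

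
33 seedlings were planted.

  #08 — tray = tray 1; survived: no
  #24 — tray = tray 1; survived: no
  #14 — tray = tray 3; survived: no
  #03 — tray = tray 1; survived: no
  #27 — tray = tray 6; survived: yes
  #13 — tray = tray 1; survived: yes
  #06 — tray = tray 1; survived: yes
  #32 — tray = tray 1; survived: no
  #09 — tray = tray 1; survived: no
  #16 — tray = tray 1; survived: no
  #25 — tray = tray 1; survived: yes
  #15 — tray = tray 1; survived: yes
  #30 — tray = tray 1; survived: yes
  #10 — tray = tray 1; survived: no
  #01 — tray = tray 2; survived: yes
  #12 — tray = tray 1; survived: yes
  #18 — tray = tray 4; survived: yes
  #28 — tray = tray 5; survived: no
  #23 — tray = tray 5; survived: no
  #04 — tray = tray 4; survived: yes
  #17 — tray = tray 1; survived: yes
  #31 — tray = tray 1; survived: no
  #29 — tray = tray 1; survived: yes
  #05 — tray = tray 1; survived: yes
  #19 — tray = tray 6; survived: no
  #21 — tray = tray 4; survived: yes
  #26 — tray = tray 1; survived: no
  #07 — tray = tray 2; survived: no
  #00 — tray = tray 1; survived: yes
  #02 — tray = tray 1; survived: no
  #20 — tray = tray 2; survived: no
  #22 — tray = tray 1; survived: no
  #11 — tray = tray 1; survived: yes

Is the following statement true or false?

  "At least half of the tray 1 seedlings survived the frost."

'At least half of the tray 1 seedlings survived the frost' holds iff |A ∩ B| ≥ |A ∖ B|.
|A| = 22, |A ∩ B| = 11, |A ∖ B| = 11.
11 = 11, so the statement is true.

True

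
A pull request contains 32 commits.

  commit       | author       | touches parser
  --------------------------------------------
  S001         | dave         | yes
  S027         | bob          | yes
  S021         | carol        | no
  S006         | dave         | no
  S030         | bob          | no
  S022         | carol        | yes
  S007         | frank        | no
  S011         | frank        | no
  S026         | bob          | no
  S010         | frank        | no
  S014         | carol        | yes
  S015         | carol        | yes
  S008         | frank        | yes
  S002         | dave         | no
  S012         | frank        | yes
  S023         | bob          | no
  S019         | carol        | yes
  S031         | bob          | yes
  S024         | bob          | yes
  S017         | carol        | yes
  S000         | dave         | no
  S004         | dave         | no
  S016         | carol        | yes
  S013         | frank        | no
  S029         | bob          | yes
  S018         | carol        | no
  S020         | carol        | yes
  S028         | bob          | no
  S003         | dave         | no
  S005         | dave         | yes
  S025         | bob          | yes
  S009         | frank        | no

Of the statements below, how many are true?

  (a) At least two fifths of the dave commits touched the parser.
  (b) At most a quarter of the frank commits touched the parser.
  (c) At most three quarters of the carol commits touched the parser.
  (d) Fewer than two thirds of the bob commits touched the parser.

(a) dave: |A| = 7, |A ∩ B| = 2; needs |A ∩ B| / |A| ≥ 2/5 — false.
(b) frank: |A| = 7, |A ∩ B| = 2; needs |A ∩ B| / |A| ≤ 1/4 — false.
(c) carol: |A| = 9, |A ∩ B| = 7; needs |A ∩ B| / |A| ≤ 3/4 — false.
(d) bob: |A| = 9, |A ∩ B| = 5; needs |A ∩ B| / |A| < 2/3 — true.

1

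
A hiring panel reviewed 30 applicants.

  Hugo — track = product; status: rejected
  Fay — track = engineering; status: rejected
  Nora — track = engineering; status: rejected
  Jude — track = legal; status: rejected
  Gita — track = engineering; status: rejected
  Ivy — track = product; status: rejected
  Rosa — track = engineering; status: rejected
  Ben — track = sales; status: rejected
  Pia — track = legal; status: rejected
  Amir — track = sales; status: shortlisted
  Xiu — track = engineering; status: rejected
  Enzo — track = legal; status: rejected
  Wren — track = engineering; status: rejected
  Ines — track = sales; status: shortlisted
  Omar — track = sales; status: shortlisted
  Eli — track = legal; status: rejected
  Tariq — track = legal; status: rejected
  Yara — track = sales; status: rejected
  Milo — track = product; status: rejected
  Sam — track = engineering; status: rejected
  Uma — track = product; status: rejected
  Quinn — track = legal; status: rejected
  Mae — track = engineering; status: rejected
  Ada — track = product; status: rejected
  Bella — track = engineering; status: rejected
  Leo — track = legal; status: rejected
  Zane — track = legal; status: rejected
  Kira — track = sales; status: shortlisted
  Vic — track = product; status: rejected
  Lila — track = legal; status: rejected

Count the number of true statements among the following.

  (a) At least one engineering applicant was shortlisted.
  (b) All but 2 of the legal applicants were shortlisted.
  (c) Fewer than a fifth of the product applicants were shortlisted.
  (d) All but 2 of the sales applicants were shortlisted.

(a) engineering: |A| = 9, |A ∩ B| = 0; needs A ∩ B ≠ ∅ (|A ∩ B| ≥ 1) — false.
(b) legal: |A| = 9, |A ∩ B| = 0; needs |A ∖ B| = 2 — false.
(c) product: |A| = 6, |A ∩ B| = 0; needs |A ∩ B| / |A| < 1/5 — true.
(d) sales: |A| = 6, |A ∩ B| = 4; needs |A ∖ B| = 2 — true.

2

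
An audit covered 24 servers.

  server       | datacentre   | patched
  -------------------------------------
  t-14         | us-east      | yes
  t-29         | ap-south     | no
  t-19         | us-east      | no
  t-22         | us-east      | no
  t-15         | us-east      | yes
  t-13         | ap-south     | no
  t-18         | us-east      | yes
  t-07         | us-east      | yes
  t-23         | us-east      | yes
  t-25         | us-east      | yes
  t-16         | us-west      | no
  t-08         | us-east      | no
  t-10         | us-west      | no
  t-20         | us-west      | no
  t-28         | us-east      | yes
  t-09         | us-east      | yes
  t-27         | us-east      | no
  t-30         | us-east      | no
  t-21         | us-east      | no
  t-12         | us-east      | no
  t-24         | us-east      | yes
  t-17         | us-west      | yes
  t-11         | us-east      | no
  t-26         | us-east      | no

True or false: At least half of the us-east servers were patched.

True

Truth condition: |A ∩ B| ≥ |A ∖ B|.
|A| = 18, |A ∩ B| = 9, |A ∖ B| = 9.
9 = 9, so the statement is true.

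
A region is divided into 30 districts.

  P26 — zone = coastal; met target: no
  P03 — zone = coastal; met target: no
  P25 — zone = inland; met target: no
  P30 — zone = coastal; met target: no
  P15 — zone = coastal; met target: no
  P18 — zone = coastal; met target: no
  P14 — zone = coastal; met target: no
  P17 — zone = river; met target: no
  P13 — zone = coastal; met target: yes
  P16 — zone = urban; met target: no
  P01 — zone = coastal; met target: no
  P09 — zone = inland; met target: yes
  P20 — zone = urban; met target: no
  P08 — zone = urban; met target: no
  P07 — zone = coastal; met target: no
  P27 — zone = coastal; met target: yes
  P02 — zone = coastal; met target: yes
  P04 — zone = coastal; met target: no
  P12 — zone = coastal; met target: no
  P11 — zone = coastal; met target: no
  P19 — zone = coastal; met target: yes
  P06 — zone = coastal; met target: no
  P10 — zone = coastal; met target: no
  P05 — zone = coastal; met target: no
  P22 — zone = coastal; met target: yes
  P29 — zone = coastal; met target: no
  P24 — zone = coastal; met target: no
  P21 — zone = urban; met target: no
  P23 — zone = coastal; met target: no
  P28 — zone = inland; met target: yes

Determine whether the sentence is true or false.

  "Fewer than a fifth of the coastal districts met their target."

The determiner here denotes the relation: |A ∩ B| / |A| < 1/5.
|A| = 22, |A ∩ B| = 5, |A ∖ B| = 17.
|A ∩ B|/|A| = 5/22, so the statement is false.

False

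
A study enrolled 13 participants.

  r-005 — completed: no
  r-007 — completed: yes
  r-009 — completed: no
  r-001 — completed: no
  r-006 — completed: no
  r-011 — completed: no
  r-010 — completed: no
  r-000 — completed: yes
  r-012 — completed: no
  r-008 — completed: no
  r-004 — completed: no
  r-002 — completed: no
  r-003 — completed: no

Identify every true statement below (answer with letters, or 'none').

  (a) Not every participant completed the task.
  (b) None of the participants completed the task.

(a)

|A| = 13, |A ∩ B| = 2, |A ∖ B| = 11.
(a) A ⊄ B (|A ∖ B| ≥ 1): holds.
(b) A ∩ B = ∅ (|A ∩ B| = 0): fails.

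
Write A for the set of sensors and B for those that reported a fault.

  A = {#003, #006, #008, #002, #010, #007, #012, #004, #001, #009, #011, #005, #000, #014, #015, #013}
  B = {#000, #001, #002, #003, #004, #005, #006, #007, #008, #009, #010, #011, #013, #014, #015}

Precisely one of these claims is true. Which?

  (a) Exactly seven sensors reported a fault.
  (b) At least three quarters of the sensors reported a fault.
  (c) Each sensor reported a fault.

|A| = 16, |A ∩ B| = 15, |A ∖ B| = 1.
(a) requires |A ∩ B| = 7: false.
(b) requires |A ∩ B| / |A| ≥ 3/4: true.
(c) requires A ⊆ B, i.e. every element of A is in B (|A ∖ B| = 0): false.

(b)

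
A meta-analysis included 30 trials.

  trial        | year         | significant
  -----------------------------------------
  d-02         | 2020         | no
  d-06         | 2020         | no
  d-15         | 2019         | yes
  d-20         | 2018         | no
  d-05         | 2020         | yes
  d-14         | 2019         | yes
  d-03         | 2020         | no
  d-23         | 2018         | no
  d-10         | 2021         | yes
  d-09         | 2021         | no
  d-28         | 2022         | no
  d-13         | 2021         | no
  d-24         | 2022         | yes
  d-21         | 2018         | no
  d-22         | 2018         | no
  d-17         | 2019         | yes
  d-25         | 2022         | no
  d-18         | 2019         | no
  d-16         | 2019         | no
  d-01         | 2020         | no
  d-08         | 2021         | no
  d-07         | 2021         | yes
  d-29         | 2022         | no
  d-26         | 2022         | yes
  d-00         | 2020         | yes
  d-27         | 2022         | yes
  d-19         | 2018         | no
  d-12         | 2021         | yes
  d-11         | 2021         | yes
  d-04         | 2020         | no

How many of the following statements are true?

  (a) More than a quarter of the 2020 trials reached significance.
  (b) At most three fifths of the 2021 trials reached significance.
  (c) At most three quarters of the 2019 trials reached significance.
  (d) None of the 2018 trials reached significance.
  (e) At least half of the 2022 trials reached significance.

5

(a) 2020: |A| = 7, |A ∩ B| = 2; needs |A ∩ B| / |A| > 1/4 — true.
(b) 2021: |A| = 7, |A ∩ B| = 4; needs |A ∩ B| / |A| ≤ 3/5 — true.
(c) 2019: |A| = 5, |A ∩ B| = 3; needs |A ∩ B| / |A| ≤ 3/4 — true.
(d) 2018: |A| = 5, |A ∩ B| = 0; needs A ∩ B = ∅ (|A ∩ B| = 0) — true.
(e) 2022: |A| = 6, |A ∩ B| = 3; needs |A ∩ B| ≥ |A ∖ B| — true.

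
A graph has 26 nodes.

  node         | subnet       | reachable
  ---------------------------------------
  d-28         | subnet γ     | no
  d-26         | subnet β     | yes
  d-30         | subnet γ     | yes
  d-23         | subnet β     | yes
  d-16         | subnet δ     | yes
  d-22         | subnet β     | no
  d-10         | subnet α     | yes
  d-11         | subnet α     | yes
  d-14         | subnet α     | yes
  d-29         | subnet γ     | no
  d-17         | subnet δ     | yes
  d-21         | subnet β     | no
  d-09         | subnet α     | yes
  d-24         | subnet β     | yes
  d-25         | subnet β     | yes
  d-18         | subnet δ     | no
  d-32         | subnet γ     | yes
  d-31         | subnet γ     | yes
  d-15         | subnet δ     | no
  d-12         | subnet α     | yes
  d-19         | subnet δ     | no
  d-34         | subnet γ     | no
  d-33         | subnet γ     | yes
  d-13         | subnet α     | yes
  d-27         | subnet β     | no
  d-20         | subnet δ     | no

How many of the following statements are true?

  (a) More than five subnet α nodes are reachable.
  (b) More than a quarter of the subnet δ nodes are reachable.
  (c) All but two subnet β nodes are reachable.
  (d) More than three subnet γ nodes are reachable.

3

(a) subnet α: |A| = 6, |A ∩ B| = 6; needs |A ∩ B| > 5 — true.
(b) subnet δ: |A| = 6, |A ∩ B| = 2; needs |A ∩ B| / |A| > 1/4 — true.
(c) subnet β: |A| = 7, |A ∩ B| = 4; needs |A ∖ B| = 2 — false.
(d) subnet γ: |A| = 7, |A ∩ B| = 4; needs |A ∩ B| > 3 — true.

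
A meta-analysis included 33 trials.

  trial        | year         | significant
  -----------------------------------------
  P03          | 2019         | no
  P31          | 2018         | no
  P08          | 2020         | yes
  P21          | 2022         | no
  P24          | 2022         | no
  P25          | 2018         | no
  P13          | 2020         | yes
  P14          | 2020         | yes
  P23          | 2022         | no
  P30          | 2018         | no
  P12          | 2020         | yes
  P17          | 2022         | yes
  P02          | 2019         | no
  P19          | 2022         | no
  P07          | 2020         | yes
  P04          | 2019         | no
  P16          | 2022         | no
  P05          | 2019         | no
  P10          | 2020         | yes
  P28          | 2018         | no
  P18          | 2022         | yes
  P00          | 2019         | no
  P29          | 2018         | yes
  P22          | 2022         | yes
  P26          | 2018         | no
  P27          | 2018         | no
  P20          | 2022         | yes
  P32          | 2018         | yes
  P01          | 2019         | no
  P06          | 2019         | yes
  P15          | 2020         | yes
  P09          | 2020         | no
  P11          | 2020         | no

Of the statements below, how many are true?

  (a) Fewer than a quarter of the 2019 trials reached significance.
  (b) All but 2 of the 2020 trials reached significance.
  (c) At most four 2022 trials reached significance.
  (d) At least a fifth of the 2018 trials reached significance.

4

(a) 2019: |A| = 7, |A ∩ B| = 1; needs |A ∩ B| / |A| < 1/4 — true.
(b) 2020: |A| = 9, |A ∩ B| = 7; needs |A ∖ B| = 2 — true.
(c) 2022: |A| = 9, |A ∩ B| = 4; needs |A ∩ B| ≤ 4 — true.
(d) 2018: |A| = 8, |A ∩ B| = 2; needs |A ∩ B| / |A| ≥ 1/5 — true.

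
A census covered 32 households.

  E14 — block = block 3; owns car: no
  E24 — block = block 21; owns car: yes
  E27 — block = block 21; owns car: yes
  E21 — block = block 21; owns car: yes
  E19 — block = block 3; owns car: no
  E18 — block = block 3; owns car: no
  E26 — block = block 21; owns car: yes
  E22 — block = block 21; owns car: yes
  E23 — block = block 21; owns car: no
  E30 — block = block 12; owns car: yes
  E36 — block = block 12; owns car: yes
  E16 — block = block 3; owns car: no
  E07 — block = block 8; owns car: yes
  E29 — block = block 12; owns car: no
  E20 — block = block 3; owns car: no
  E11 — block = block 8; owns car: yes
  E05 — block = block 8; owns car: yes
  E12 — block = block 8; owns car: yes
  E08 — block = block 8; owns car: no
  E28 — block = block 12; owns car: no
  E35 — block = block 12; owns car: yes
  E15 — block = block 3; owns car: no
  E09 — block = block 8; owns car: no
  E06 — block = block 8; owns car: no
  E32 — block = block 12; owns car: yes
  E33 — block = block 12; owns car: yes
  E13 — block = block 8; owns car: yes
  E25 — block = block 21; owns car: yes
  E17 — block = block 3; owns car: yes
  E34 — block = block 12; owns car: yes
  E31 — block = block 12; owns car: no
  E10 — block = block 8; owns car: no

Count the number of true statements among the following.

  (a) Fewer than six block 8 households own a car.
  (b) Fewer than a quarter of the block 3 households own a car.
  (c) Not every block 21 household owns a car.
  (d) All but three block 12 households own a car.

4

(a) block 8: |A| = 9, |A ∩ B| = 5; needs |A ∩ B| < 6 — true.
(b) block 3: |A| = 7, |A ∩ B| = 1; needs |A ∩ B| / |A| < 1/4 — true.
(c) block 21: |A| = 7, |A ∩ B| = 6; needs A ⊄ B (|A ∖ B| ≥ 1) — true.
(d) block 12: |A| = 9, |A ∩ B| = 6; needs |A ∖ B| = 3 — true.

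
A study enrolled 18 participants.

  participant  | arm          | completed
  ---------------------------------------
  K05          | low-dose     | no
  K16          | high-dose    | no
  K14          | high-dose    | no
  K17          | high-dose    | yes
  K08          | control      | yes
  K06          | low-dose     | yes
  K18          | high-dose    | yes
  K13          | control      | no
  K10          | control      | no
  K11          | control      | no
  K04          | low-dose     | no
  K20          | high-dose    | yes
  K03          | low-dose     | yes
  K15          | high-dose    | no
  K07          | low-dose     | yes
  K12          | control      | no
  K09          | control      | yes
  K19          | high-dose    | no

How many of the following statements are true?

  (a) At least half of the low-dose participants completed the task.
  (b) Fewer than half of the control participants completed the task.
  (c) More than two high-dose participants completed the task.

(a) low-dose: |A| = 5, |A ∩ B| = 3; needs |A ∩ B| ≥ |A ∖ B| — true.
(b) control: |A| = 6, |A ∩ B| = 2; needs |A ∩ B| < |A ∖ B| — true.
(c) high-dose: |A| = 7, |A ∩ B| = 3; needs |A ∩ B| > 2 — true.

3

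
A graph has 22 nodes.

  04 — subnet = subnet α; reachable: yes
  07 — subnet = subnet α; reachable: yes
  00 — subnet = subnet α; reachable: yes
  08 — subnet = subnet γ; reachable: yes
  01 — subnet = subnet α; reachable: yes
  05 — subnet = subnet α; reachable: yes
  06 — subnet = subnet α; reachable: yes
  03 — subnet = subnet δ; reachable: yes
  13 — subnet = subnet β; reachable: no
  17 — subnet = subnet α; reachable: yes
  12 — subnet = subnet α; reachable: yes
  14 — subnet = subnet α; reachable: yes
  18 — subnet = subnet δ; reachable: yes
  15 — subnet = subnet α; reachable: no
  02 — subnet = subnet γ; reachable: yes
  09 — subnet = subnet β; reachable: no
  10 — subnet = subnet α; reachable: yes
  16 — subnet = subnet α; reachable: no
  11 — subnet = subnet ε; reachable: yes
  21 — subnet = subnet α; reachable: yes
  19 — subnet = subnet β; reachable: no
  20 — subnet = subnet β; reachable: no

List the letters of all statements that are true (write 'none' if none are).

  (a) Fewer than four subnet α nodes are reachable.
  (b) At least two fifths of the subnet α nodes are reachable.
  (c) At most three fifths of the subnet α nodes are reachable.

|A| = 13, |A ∩ B| = 11, |A ∖ B| = 2.
(a) |A ∩ B| < 4: fails.
(b) |A ∩ B| / |A| ≥ 2/5: holds.
(c) |A ∩ B| / |A| ≤ 3/5: fails.

(b)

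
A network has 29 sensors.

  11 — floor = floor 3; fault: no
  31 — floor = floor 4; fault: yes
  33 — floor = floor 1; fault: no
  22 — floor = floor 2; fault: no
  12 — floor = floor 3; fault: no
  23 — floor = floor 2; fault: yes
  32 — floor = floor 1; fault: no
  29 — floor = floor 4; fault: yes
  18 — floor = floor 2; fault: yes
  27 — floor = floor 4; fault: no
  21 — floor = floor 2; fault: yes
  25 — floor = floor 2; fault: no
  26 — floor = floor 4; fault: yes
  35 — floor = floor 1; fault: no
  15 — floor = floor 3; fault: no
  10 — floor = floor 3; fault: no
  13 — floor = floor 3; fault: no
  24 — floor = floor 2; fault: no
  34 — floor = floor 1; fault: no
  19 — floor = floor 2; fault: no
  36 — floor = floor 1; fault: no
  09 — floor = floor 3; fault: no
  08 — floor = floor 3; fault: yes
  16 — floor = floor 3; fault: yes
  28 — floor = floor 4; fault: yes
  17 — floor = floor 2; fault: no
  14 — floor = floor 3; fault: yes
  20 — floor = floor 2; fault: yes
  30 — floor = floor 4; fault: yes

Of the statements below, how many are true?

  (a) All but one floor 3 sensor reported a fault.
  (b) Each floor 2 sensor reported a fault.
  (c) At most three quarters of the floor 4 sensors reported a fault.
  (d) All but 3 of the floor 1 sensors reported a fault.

(a) floor 3: |A| = 9, |A ∩ B| = 3; needs |A ∖ B| = 1 — false.
(b) floor 2: |A| = 9, |A ∩ B| = 4; needs A ⊆ B, i.e. every element of A is in B (|A ∖ B| = 0) — false.
(c) floor 4: |A| = 6, |A ∩ B| = 5; needs |A ∩ B| / |A| ≤ 3/4 — false.
(d) floor 1: |A| = 5, |A ∩ B| = 0; needs |A ∖ B| = 3 — false.

0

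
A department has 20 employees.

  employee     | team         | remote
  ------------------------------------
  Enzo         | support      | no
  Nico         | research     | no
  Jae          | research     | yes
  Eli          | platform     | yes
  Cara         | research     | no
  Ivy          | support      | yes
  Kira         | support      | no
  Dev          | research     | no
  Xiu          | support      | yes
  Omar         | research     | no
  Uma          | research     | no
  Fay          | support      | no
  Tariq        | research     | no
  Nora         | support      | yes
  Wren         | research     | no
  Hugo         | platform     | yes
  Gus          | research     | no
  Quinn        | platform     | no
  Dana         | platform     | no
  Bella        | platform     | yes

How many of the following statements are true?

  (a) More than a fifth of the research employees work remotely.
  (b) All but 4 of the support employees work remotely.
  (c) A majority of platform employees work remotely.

(a) research: |A| = 9, |A ∩ B| = 1; needs |A ∩ B| / |A| > 1/5 — false.
(b) support: |A| = 6, |A ∩ B| = 3; needs |A ∖ B| = 4 — false.
(c) platform: |A| = 5, |A ∩ B| = 3; needs |A ∩ B| > |A ∖ B| — true.

1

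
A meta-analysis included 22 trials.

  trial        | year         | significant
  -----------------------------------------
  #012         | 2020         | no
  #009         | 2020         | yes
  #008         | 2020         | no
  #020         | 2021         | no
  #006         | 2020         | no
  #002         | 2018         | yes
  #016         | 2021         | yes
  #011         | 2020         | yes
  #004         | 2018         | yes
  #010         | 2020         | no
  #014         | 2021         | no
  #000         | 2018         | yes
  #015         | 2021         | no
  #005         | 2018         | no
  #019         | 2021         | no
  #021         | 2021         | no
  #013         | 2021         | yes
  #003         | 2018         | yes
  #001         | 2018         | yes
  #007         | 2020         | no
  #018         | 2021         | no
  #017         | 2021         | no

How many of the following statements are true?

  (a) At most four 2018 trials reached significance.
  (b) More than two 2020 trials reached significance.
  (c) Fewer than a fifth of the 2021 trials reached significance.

0

(a) 2018: |A| = 6, |A ∩ B| = 5; needs |A ∩ B| ≤ 4 — false.
(b) 2020: |A| = 7, |A ∩ B| = 2; needs |A ∩ B| > 2 — false.
(c) 2021: |A| = 9, |A ∩ B| = 2; needs |A ∩ B| / |A| < 1/5 — false.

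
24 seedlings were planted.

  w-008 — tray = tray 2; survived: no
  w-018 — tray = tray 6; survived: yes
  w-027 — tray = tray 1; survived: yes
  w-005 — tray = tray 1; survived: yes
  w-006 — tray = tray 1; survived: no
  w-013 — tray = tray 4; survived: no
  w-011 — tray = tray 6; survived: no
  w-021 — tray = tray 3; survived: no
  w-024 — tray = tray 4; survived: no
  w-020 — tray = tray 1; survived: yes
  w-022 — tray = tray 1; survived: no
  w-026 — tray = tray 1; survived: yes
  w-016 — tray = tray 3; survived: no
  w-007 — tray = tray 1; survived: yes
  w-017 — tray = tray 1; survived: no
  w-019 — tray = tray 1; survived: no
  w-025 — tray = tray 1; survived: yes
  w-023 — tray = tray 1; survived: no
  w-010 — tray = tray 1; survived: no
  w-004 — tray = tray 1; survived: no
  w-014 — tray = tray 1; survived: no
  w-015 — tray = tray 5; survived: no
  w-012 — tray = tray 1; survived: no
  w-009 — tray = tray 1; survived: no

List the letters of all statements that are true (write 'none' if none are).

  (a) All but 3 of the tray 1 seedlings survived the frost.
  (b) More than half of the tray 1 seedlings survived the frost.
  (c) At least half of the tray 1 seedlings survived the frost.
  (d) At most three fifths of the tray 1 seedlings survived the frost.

(d)

|A| = 16, |A ∩ B| = 6, |A ∖ B| = 10.
(a) |A ∖ B| = 3: fails.
(b) |A ∩ B| > |A ∖ B|: fails.
(c) |A ∩ B| ≥ |A ∖ B|: fails.
(d) |A ∩ B| / |A| ≤ 3/5: holds.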